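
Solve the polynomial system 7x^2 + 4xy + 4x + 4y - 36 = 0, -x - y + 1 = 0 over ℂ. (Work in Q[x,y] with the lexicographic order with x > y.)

{(8/3, -5/3), (-4, 5)}

Compute a lex Gröbner basis by Buchberger's algorithm.
f_1 = 7x^2 + 4xy + 4x + 4y - 36, LT = x^2.
f_2 = -x - y + 1, LT = x.

S(f_1,f_2): lcm = x^2. S = -3/7xy + 11/7x + 4/7y - 36/7.
  leading term xy: subtract (3/7y)·f_2 from -3/7xy + 11/7x + 4/7y - 36/7 → 11/7x + 3/7y^2 + 1/7y - 36/7
  leading term x: subtract (-11/7)·f_2 from 11/7x + 3/7y^2 + 1/7y - 36/7 → 3/7y^2 - 10/7y - 25/7
  leading term y^2: no divisor's leading term divides it; move 3/7y^2 to the remainder.
  leading term y: no divisor's leading term divides it; move -10/7y to the remainder.
  leading term 1: no divisor's leading term divides it; move -25/7 to the remainder.
  remainder 3/7y^2 - 10/7y - 25/7 ≠ 0; add h_3 = 3/7y^2 - 10/7y - 25/7 to the basis.

The other S-polynomials (S(f_1,h_3), S(f_2,h_3)) all reduce to 0 modulo the current basis, so we have a Gröbner basis.
Inter-reduce: drop elements whose leading term is divisible by another's, tail-reduce, and make monic.
Reduced Gröbner basis: {x + y - 1, y^2 - 10/3y - 25/3}.

A lex Gröbner basis eliminates variables successively. Here y^2 - 10/3y - 25/3 depends only on y, with roots {-5/3, 5}; lifting each root through the earlier basis elements recovers the full solutions.
  y = -5/3: the earlier basis element becomes x - 8/3 = 0, giving x = 8/3 — point (8/3, -5/3).
  y = 5: the earlier basis element becomes x + 4 = 0, giving x = -4 — point (-4, 5).
Check: every point annihilates each of the original generators.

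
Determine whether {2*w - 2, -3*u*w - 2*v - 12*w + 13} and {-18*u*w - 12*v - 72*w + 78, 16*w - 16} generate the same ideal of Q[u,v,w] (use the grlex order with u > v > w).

Since reduced Gröbner bases are canonical representatives of ideals under a given ordering, it suffices to compute and compare them.
Buchberger on the first generating set:
f_1 = 2*w - 2, LT = w.
f_2 = -3*u*w - 2*v - 12*w + 13, LT = u*w.

S(f_1,f_2): lcm = u*w. S = -u - 2/3*v - 4*w + 13/3.
  leading term u: no divisor's leading term divides it; move -u to the remainder.
  leading term v: no divisor's leading term divides it; move -2/3*v to the remainder.
  leading term w: subtract (-2)·f_1 from -4*w + 13/3 → 1/3
  leading term 1: no divisor's leading term divides it; move 1/3 to the remainder.
  remainder -u - 2/3*v + 1/3 ≠ 0; add g_3 = -u - 2/3*v + 1/3 to the basis.

S(f_1,g_3): leading monomials are coprime, so the S-polynomial reduces to 0 (Buchberger's first criterion).
S(f_2,g_3): lcm = u*w. S = -2/3*v*w + 2/3*v + 13/3*w - 13/3.
  leading term v*w: subtract (-1/3*v)·f_1 from -2/3*v*w + 2/3*v + 13/3*w - 13/3 → 13/3*w - 13/3
  leading term w: subtract (13/6)·f_1 from 13/3*w - 13/3 → 0
  remainder 0.

Every S-polynomial of the final basis reduces to 0, so we have a Gröbner basis.
Inter-reduce: drop elements whose leading term is divisible by another's, tail-reduce, and make monic.
Reduced Gröbner basis: {u + 2/3*v - 1/3, w - 1}.

Buchberger on the second generating set:
h_1 = -18*u*w - 12*v - 72*w + 78, LT = u*w.
h_2 = 16*w - 16, LT = w.

S(h_1,h_2): lcm = u*w. S = u + 2/3*v + 4*w - 13/3.
  leading term u: no divisor's leading term divides it; move u to the remainder.
  leading term v: no divisor's leading term divides it; move 2/3*v to the remainder.
  leading term w: subtract (1/4)·h_2 from 4*w - 13/3 → -1/3
  leading term 1: no divisor's leading term divides it; move -1/3 to the remainder.
  remainder u + 2/3*v - 1/3 ≠ 0; add k_3 = u + 2/3*v - 1/3 to the basis.

S(h_1,k_3): lcm = u*w. S = -2/3*v*w + 2/3*v + 13/3*w - 13/3.
  leading term v*w: subtract (-1/24*v)·h_2 from -2/3*v*w + 2/3*v + 13/3*w - 13/3 → 13/3*w - 13/3
  leading term w: subtract (13/48)·h_2 from 13/3*w - 13/3 → 0
  remainder 0.

S(h_2,k_3): leading monomials are coprime, so the S-polynomial reduces to 0 (Buchberger's first criterion).
Every S-polynomial of the final basis reduces to 0, so we have a Gröbner basis.
Inter-reduce: drop elements whose leading term is divisible by another's, tail-reduce, and make monic.
Reduced Gröbner basis: {u + 2/3*v - 1/3, w - 1}.

The two bases agree; hence the ideals are identical.
The choice of monomial ordering does not affect the verdict — as long as both bases are computed under the same ordering, their equality decides ideal equality.

Yes, the ideals are equal.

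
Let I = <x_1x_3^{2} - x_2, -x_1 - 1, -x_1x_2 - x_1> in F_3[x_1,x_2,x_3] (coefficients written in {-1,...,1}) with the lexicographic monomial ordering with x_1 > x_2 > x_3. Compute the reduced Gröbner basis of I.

f_1 = x_1x_3^{2} - x_2, LT = x_1x_3^{2}.
f_2 = -x_1 - 1, LT = x_1.
f_3 = -x_1x_2 - x_1, LT = x_1x_2.

S(f_1,f_2): lcm = x_1x_3^{2}. S = -x_2 - x_3^{2}.
  leading term x_2: no divisor's leading term divides it; move -x_2 to the remainder.
  leading term x_3^{2}: no divisor's leading term divides it; move -x_3^{2} to the remainder.
  remainder -x_2 - x_3^{2} ≠ 0; add g_4 = -x_2 - x_3^{2} to the basis.

S(f_1,f_3): lcm = x_1x_2x_3^{2}. S = -x_1x_3^{2} - x_2^{2}.
  leading term x_1x_3^{2}: subtract (-1)·f_1 from -x_1x_3^{2} - x_2^{2} → -x_2^{2} - x_2
  leading term x_2^{2}: subtract (x_2)·g_4 from -x_2^{2} - x_2 → x_2x_3^{2} - x_2
  leading term x_2x_3^{2}: subtract (-x_3^{2})·g_4 from x_2x_3^{2} - x_2 → -x_2 - x_3^{4}
  leading term x_2: subtract (1)·g_4 from -x_2 - x_3^{4} → -x_3^{4} + x_3^{2}
  leading term x_3^{4}: no divisor's leading term divides it; move -x_3^{4} to the remainder.
  leading term x_3^{2}: no divisor's leading term divides it; move x_3^{2} to the remainder.
  remainder -x_3^{4} + x_3^{2} ≠ 0; add g_5 = -x_3^{4} + x_3^{2} to the basis.

S(f_2,f_3): lcm = x_1x_2. S = -x_1 + x_2.
  leading term x_1: subtract (1)·f_2 from -x_1 + x_2 → x_2 + 1
  leading term x_2: subtract (-1)·g_4 from x_2 + 1 → -x_3^{2} + 1
  leading term x_3^{2}: no divisor's leading term divides it; move -x_3^{2} to the remainder.
  leading term 1: no divisor's leading term divides it; move 1 to the remainder.
  remainder -x_3^{2} + 1 ≠ 0; add g_6 = -x_3^{2} + 1 to the basis.

The other S-polynomials (S(f_1,g_4), S(f_2,g_4), S(f_3,g_4), S(f_1,g_5), S(f_2,g_5), S(f_3,g_5), S(g_4,g_5), S(f_1,g_6), S(f_2,g_6), S(f_3,g_6), S(g_4,g_6), S(g_5,g_6)) all reduce to 0 modulo the current basis, so we have a Gröbner basis.
Inter-reduce: drop elements whose leading term is divisible by another's, tail-reduce, and make monic.

G = {x_1 + 1, x_2 + 1, x_3^{2} - 1}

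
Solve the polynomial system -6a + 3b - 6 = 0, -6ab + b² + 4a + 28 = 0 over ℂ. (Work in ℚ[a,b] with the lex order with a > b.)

Compute a lex Gröbner basis by Buchberger's algorithm.
f_1 = -6a + 3b - 6, LT = a.
f_2 = -6ab + 4a + b² + 28, LT = ab.

S(f_1,f_2): lcm = ab. S = ⅔a - ⅓b² + b + 14/3.
  leading term a: subtract (-1/9)·f_1 from ⅔a - ⅓b² + b + 14/3 → -⅓b² + 4/3b + 4
  leading term b²: no divisor's leading term divides it; move -⅓b² to the remainder.
  leading term b: no divisor's leading term divides it; move 4/3b to the remainder.
  leading term 1: no divisor's leading term divides it; move 4 to the remainder.
  remainder -⅓b² + 4/3b + 4 ≠ 0; add h_3 = -⅓b² + 4/3b + 4 to the basis.

The other S-polynomials (S(f_1,h_3), S(f_2,h_3)) all reduce to 0 modulo the current basis, so we have a Gröbner basis.
Inter-reduce: drop elements whose leading term is divisible by another's, tail-reduce, and make monic.
Reduced Gröbner basis: {a - ½b + 1, b² - 4b - 12}.

The lex basis is triangular: the last element involves only b. Solving b² - 4b - 12 = 0 gives b ∈ {-2, 6}; substituting each value into the earlier elements determines the remaining variables.
  b = -2: the earlier basis element becomes a + 2 = 0, giving a = -2 — point (-2, -2).
  b = 6: the earlier basis element becomes a - 2 = 0, giving a = 2 — point (2, 6).

{(-2, -2), (2, 6)}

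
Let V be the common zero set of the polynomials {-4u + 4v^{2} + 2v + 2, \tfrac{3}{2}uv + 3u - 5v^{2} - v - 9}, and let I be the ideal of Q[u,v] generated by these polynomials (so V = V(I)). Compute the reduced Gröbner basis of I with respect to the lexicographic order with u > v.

G = {u - v^{2} - \tfrac{1}{2}v - \tfrac{1}{2}, v^{3} - \tfrac{5}{6}v^{2} + \tfrac{5}{6}v - 5}

f_1 = -4u + 4v^{2} + 2v + 2, LT = u.
f_2 = \tfrac{3}{2}uv + 3u - 5v^{2} - v - 9, LT = uv.

S(f_1,f_2): lcm = uv. S = -2u - v^{3} + \tfrac{17}{6}v^{2} + \tfrac{1}{6}v + 6.
  leading term u: subtract (\tfrac{1}{2})·f_1 from -2u - v^{3} + \tfrac{17}{6}v^{2} + \tfrac{1}{6}v + 6 → -v^{3} + \tfrac{5}{6}v^{2} - \tfrac{5}{6}v + 5
  leading term v^{3}: no divisor's leading term divides it; move -v^{3} to the remainder.
  leading term v^{2}: no divisor's leading term divides it; move \tfrac{5}{6}v^{2} to the remainder.
  leading term v: no divisor's leading term divides it; move -\tfrac{5}{6}v to the remainder.
  leading term 1: no divisor's leading term divides it; move 5 to the remainder.
  remainder -v^{3} + \tfrac{5}{6}v^{2} - \tfrac{5}{6}v + 5 ≠ 0; add g_3 = -v^{3} + \tfrac{5}{6}v^{2} - \tfrac{5}{6}v + 5 to the basis.

The other S-polynomials (S(f_1,g_3), S(f_2,g_3)) all reduce to 0 modulo the current basis, so we have a Gröbner basis.
Inter-reduce: drop elements whose leading term is divisible by another's, tail-reduce, and make monic.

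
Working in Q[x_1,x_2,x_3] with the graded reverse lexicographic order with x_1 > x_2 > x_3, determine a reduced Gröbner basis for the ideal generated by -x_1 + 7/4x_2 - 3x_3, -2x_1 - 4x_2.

The reduced Gröbner basis is the canonical form of the ideal for this ordering.

f_1 = -x_1 + 7/4x_2 - 3x_3, LT = x_1.
f_2 = -2x_1 - 4x_2, LT = x_1.

S(f_1,f_2): lcm = x_1. S = -15/4x_2 + 3x_3.
  reduce S modulo (f_1, f_2):
  remainder -15/4x_2 + 3x_3 ≠ 0; add g_3 = -15/4x_2 + 3x_3 to the basis.

The other S-polynomials (S(f_1,g_3), S(f_2,g_3)) all reduce to 0 modulo the current basis, so we have a Gröbner basis.
Inter-reduce: drop elements whose leading term is divisible by another's, tail-reduce, and make monic.

G = {x_1 + 8/5x_3, x_2 - 4/5x_3}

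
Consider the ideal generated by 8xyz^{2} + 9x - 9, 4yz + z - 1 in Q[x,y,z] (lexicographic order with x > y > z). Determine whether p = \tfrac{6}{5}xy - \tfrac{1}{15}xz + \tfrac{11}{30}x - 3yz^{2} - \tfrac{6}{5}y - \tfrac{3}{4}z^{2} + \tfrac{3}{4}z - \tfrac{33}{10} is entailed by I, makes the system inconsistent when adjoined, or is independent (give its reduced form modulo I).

First compute the reduced Gröbner basis of I by Buchberger's algorithm.
f_1 = 8xyz^{2} + 9x - 9, LT = xyz^{2}.
f_2 = 4yz + z - 1, LT = yz.

S(f_1,f_2): lcm = xyz^{2}. S = -\tfrac{1}{4}xz^{2} + \tfrac{1}{4}xz + \tfrac{9}{8}x - \tfrac{9}{8}.
  reduce S modulo (f_1, f_2):
  remainder -\tfrac{1}{4}xz^{2} + \tfrac{1}{4}xz + \tfrac{9}{8}x - \tfrac{9}{8} ≠ 0; add h_3 = -\tfrac{1}{4}xz^{2} + \tfrac{1}{4}xz + \tfrac{9}{8}x - \tfrac{9}{8} to the basis.

S(f_1,h_3): lcm = xyz^{2}. S = xyz + \tfrac{9}{2}xy + \tfrac{9}{8}x - \tfrac{9}{2}y - \tfrac{9}{8}.
  reduce S modulo (f_1, f_2, h_3):
  remainder \tfrac{9}{2}xy - \tfrac{1}{4}xz + \tfrac{11}{8}x - \tfrac{9}{2}y - \tfrac{9}{8} ≠ 0; add h_4 = \tfrac{9}{2}xy - \tfrac{1}{4}xz + \tfrac{11}{8}x - \tfrac{9}{2}y - \tfrac{9}{8} to the basis.

The other S-polynomials (S(f_2,h_3), S(f_1,h_4), S(f_2,h_4), S(h_3,h_4)) all reduce to 0 modulo the current basis, so we have a Gröbner basis.
Inter-reduce: drop elements whose leading term is divisible by another's, tail-reduce, and make monic.
Reduced Gröbner basis: {xy - \tfrac{1}{18}xz + \tfrac{11}{36}x - y - \tfrac{1}{4}, xz^{2} - xz - \tfrac{9}{2}x + \tfrac{9}{2}, yz + \tfrac{1}{4}z - \tfrac{1}{4}}.
Label its elements g_1 = xy - \tfrac{1}{18}xz + \tfrac{11}{36}x - y - \tfrac{1}{4}, g_2 = xz^{2} - xz - \tfrac{9}{2}x + \tfrac{9}{2}, g_3 = yz + \tfrac{1}{4}z - \tfrac{1}{4}.

Reduce p = \tfrac{6}{5}xy - \tfrac{1}{15}xz + \tfrac{11}{30}x - 3yz^{2} - \tfrac{6}{5}y - \tfrac{3}{4}z^{2} + \tfrac{3}{4}z - \tfrac{33}{10} modulo G:
  leading term xy: subtract (\tfrac{6}{5})·g_1 from \tfrac{6}{5}xy - \tfrac{1}{15}xz + \tfrac{11}{30}x - 3yz^{2} - \tfrac{6}{5}y - \tfrac{3}{4}z^{2} + \tfrac{3}{4}z - \tfrac{33}{10} → -3yz^{2} - \tfrac{3}{4}z^{2} + \tfrac{3}{4}z - 3
  leading term yz^{2}: subtract (-3z)·g_3 from -3yz^{2} - \tfrac{3}{4}z^{2} + \tfrac{3}{4}z - 3 → -3
  leading term 1: no divisor's leading term divides it; move -3 to the remainder.
  normal form = -3.
The normal form is nonzero, so p ∉ I. Since p minus its normal form lies in I, I + (p) = I + (r) where r = -3; decide whether this ideal is the whole ring.
Here r = -3 is a nonzero constant, hence a unit: 1 ∈ I + (p), the Gröbner basis of I + (p) is {1}, and the enlarged system has no common solution — adjoining p is inconsistent.

Ideal membership is decidable via reduction modulo a Gröbner basis.

Adjoining \tfrac{6}{5}xy - \tfrac{1}{15}xz + \tfrac{11}{30}x - 3yz^{2} - \tfrac{6}{5}y - \tfrac{3}{4}z^{2} + \tfrac{3}{4}z - \tfrac{33}{10} makes the ideal the whole ring: the system is inconsistent.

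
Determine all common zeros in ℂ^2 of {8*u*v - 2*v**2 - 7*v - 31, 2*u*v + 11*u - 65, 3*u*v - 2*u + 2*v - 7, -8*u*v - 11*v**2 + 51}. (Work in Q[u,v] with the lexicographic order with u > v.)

{(5, 1)}

Compute a lex Gröbner basis by Buchberger's algorithm.
f_1 = 8*u*v - 2*v**2 - 7*v - 31, LT = u*v.
f_2 = 2*u*v + 11*u - 65, LT = u*v.
f_3 = 3*u*v - 2*u + 2*v - 7, LT = u*v.
f_4 = -8*u*v - 11*v**2 + 51, LT = u*v.

S(f_1,f_2): lcm = u*v. S = -11/2*u - 1/4*v**2 - 7/8*v + 229/8.
  leading term u: no divisor's leading term divides it; move -11/2*u to the remainder.
  leading term v**2: no divisor's leading term divides it; move -1/4*v**2 to the remainder.
  leading term v: no divisor's leading term divides it; move -7/8*v to the remainder.
  leading term 1: no divisor's leading term divides it; move 229/8 to the remainder.
  remainder -11/2*u - 1/4*v**2 - 7/8*v + 229/8 ≠ 0; add h_5 = -11/2*u - 1/4*v**2 - 7/8*v + 229/8 to the basis.

S(f_1,f_3): lcm = u*v. S = 2/3*u - 1/4*v**2 - 37/24*v - 37/24.
  leading term u: subtract (-4/33)·h_5 from 2/3*u - 1/4*v**2 - 37/24*v - 37/24 → -37/132*v**2 - 145/88*v + 509/264
  leading term v**2: no divisor's leading term divides it; move -37/132*v**2 to the remainder.
  leading term v: no divisor's leading term divides it; move -145/88*v to the remainder.
  leading term 1: no divisor's leading term divides it; move 509/264 to the remainder.
  remainder -37/132*v**2 - 145/88*v + 509/264 ≠ 0; add h_6 = -37/132*v**2 - 145/88*v + 509/264 to the basis.

S(f_1,f_4): lcm = u*v. S = -13/8*v**2 - 7/8*v + 5/2.
  leading term v**2: subtract (429/74)·h_6 from -13/8*v**2 - 7/8*v + 5/2 → 5137/592*v - 5137/592
  leading term v: no divisor's leading term divides it; move 5137/592*v to the remainder.
  leading term 1: no divisor's leading term divides it; move -5137/592 to the remainder.
  remainder 5137/592*v - 5137/592 ≠ 0; add h_7 = 5137/592*v - 5137/592 to the basis.

The other S-polynomials (S(f_2,f_3), S(f_2,f_4), S(f_3,f_4), S(f_1,h_5), S(f_2,h_5), S(f_3,h_5), S(f_4,h_5), S(f_1,h_6), S(f_2,h_6), S(f_3,h_6), S(f_4,h_6), S(h_5,h_6), S(f_1,h_7), S(f_2,h_7), S(f_3,h_7), S(f_4,h_7), S(h_5,h_7), S(h_6,h_7)) all reduce to 0 modulo the current basis, so we have a Gröbner basis.
Inter-reduce: drop elements whose leading term is divisible by another's, tail-reduce, and make monic.
Reduced Gröbner basis: {u - 5, v - 1}.

Elimination: the polynomial v - 1 lies in the elimination ideal for v, so v ∈ {1}. For each such v, the remaining basis elements (now univariate) give the rest of the solution.
  v = 1: the earlier basis element becomes u - 5 = 0, giving u = 5 — point (5, 1).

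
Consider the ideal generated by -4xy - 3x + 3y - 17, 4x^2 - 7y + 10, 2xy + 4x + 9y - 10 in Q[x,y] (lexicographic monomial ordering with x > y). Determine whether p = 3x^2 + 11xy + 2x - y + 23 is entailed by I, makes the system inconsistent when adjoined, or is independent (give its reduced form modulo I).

First compute the reduced Gröbner basis of I by Buchberger's algorithm.
f_1 = -4xy - 3x + 3y - 17, LT = xy.
f_2 = 4x^2 - 7y + 10, LT = x^2.
f_3 = 2xy + 4x + 9y - 10, LT = xy.

S(f_1,f_2): lcm = x^2y. S = 3/4x^2 - 3/4xy + 17/4x + 7/4y^2 - 5/2y.
  reduce S modulo (f_1, f_2, f_3):
  remainder 77/16x + 7/4y^2 - 7/4y + 21/16 ≠ 0; add h_4 = 77/16x + 7/4y^2 - 7/4y + 21/16 to the basis.

S(f_1,f_3): lcm = xy. S = -5/4x - 21/4y + 37/4.
  reduce S modulo (f_1, f_2, f_3, h_4):
  remainder 5/11y^2 - 251/44y + 211/22 ≠ 0; add h_5 = 5/11y^2 - 251/44y + 211/22 to the basis.

S(f_2,f_3): lcm = x^2y. S = -2x^2 - 9/2xy + 5x - 7/4y^2 + 5/2y.
  reduce S modulo (f_1, f_2, f_3, h_4, h_5):
  remainder -4921/80y + 4921/40 ≠ 0; add h_6 = -4921/80y + 4921/40 to the basis.

The other S-polynomials (S(f_1,h_4), S(f_2,h_4), S(f_3,h_4), S(f_1,h_5), S(f_2,h_5), S(f_3,h_5), S(h_4,h_5), S(f_1,h_6), S(f_2,h_6), S(f_3,h_6), S(h_4,h_6), S(h_5,h_6)) all reduce to 0 modulo the current basis, so we have a Gröbner basis.
Inter-reduce: drop elements whose leading term is divisible by another's, tail-reduce, and make monic.
Reduced Gröbner basis: {x + 1, y - 2}.
Label its elements g_1 = x + 1, g_2 = y - 2.

Reduce p = 3x^2 + 11xy + 2x - y + 23 modulo G:
  leading term x^2: subtract (3x)·g_1 from 3x^2 + 11xy + 2x - y + 23 → 11xy - x - y + 23
  leading term xy: subtract (11y)·g_1 from 11xy - x - y + 23 → -x - 12y + 23
  leading term x: subtract (-1)·g_1 from -x - 12y + 23 → -12y + 24
  leading term y: subtract (-12)·g_2 from -12y + 24 → 0
  normal form = 0.
Since the normal form is 0, p ∈ I.

3x^2 + 11xy + 2x - y + 23 lies in I (it reduces to 0).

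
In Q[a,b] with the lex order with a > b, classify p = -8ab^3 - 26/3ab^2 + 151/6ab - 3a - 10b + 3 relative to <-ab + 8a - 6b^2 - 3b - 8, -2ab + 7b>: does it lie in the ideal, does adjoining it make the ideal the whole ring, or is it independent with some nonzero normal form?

First compute the reduced Gröbner basis of I by Buchberger's algorithm.
f_1 = -ab + 8a - 6b^2 - 3b - 8, LT = ab.
f_2 = -2ab + 7b, LT = ab.

S(f_1,f_2): lcm = ab. S = -8a + 6b^2 + 13/2b + 8.
  leading term a: no divisor's leading term divides it; move -8a to the remainder.
  leading term b^2: no divisor's leading term divides it; move 6b^2 to the remainder.
  leading term b: no divisor's leading term divides it; move 13/2b to the remainder.
  leading term 1: no divisor's leading term divides it; move 8 to the remainder.
  remainder -8a + 6b^2 + 13/2b + 8 ≠ 0; add h_3 = -8a + 6b^2 + 13/2b + 8 to the basis.

S(f_1,h_3): lcm = ab. S = -8a + 3/4b^3 + 109/16b^2 + 4b + 8.
  leading term a: subtract (1)·h_3 from -8a + 3/4b^3 + 109/16b^2 + 4b + 8 → 3/4b^3 + 13/16b^2 - 5/2b
  leading term b^3: no divisor's leading term divides it; move 3/4b^3 to the remainder.
  leading term b^2: no divisor's leading term divides it; move 13/16b^2 to the remainder.
  leading term b: no divisor's leading term divides it; move -5/2b to the remainder.
  remainder 3/4b^3 + 13/16b^2 - 5/2b ≠ 0; add h_4 = 3/4b^3 + 13/16b^2 - 5/2b to the basis.

The other S-polynomials (S(f_2,h_3), S(f_1,h_4), S(f_2,h_4), S(h_3,h_4)) all reduce to 0 modulo the current basis, so we have a Gröbner basis.
Inter-reduce: drop elements whose leading term is divisible by another's, tail-reduce, and make monic.
Reduced Gröbner basis: {a - 3/4b^2 - 13/16b - 1, b^3 + 13/12b^2 - 10/3b}.
Label its elements g_1 = a - 3/4b^2 - 13/16b - 1, g_2 = b^3 + 13/12b^2 - 10/3b.

Reduce p = -8ab^3 - 26/3ab^2 + 151/6ab - 3a - 10b + 3 modulo G:
  leading term ab^3: subtract (-8b^3)·g_1 from -8ab^3 - 26/3ab^2 + 151/6ab - 3a - 10b + 3 → -26/3ab^2 + 151/6ab - 3a - 6b^5 - 13/2b^4 - 8b^3 - 10b + 3
  leading term ab^2: subtract (-26/3b^2)·g_1 from -26/3ab^2 + 151/6ab - 3a - 6b^5 - 13/2b^4 - 8b^3 - 10b + 3 → 151/6ab - 3a - 6b^5 - 13b^4 - 361/24b^3 - 26/3b^2 - 10b + 3
  leading term ab: subtract (151/6b)·g_1 from 151/6ab - 3a - 6b^5 - 13b^4 - 361/24b^3 - 26/3b^2 - 10b + 3 → -3a - 6b^5 - 13b^4 + 23/6b^3 + 377/32b^2 + 91/6b + 3
  leading term a: subtract (-3)·g_1 from -3a - 6b^5 - 13b^4 + 23/6b^3 + 377/32b^2 + 91/6b + 3 → -6b^5 - 13b^4 + 23/6b^3 + 305/32b^2 + 611/48b
  leading term b^5: subtract (-6b^2)·g_2 from -6b^5 - 13b^4 + 23/6b^3 + 305/32b^2 + 611/48b → -13/2b^4 - 97/6b^3 + 305/32b^2 + 611/48b
  leading term b^4: subtract (-13/2b)·g_2 from -13/2b^4 - 97/6b^3 + 305/32b^2 + 611/48b → -73/8b^3 - 1165/96b^2 + 611/48b
  leading term b^3: subtract (-73/8)·g_2 from -73/8b^3 - 1165/96b^2 + 611/48b → -9/4b^2 - 283/16b
  leading term b^2: no divisor's leading term divides it; move -9/4b^2 to the remainder.
  leading term b: no divisor's leading term divides it; move -283/16b to the remainder.
  normal form = -9/4b^2 - 283/16b.
The normal form is nonzero, so p ∉ I. Since p minus its normal form lies in I, I + (p) = I + (r) where r = -9/4b^2 - 283/16b; decide whether this ideal is the whole ring.
Run Buchberger on G together with r (pairs among the g_i already reduce to 0 since G is a Gröbner basis):
g_1 = a - 3/4b^2 - 13/16b - 1, LT = a.
g_2 = b^3 + 13/12b^2 - 10/3b, LT = b^3.
r = -9/4b^2 - 283/16b, LT = b^2.

S(g_2,r): lcm = b^3. S = -61/9b^2 - 10/3b.
  leading term b^2: subtract (244/81)·r from -61/9b^2 - 10/3b → 16183/324b
  leading term b: no divisor's leading term divides it; move 16183/324b to the remainder.
  remainder 16183/324b ≠ 0; add m_4 = 16183/324b to the basis.

The other S-polynomials (S(g_1,g_2), S(g_1,r), S(g_1,m_4), S(g_2,m_4), S(r,m_4)) all reduce to 0 modulo the current basis, so we have a Gröbner basis.
Inter-reduce: drop elements whose leading term is divisible by another's, tail-reduce, and make monic.
Reduced Gröbner basis: {a - 1, b}.
The reduced Gröbner basis of I + (p) is {a - 1, b} ≠ {1}, a proper ideal, so the enlarged system stays consistent: p is independent of I, with normal form -9/4b^2 - 283/16b.

-8ab^3 - 26/3ab^2 + 151/6ab - 3a - 10b + 3 is independent of I; its normal form modulo I is -9/4b^2 - 283/16b.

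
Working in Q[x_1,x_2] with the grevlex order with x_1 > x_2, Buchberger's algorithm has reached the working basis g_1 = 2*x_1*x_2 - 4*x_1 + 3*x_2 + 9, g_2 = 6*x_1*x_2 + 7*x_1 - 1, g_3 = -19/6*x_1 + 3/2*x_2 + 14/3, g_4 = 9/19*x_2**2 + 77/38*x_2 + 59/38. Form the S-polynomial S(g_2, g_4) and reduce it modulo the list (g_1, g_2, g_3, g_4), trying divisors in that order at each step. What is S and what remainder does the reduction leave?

lcm(LM(g_2), LM(g_4)) = x_1*x_2**2.
S = (lcm/LT(g_2))·g_2 − (lcm/LT(g_4))·g_4 = -28/9*x_1*x_2 - 59/18*x_1 - 1/6*x_2.
Reduce S modulo (g_1, g_2, g_3, g_4) in that order:
  leading term x_1*x_2: subtract (-14/9)·g_1 from -28/9*x_1*x_2 - 59/18*x_1 - 1/6*x_2 → -19/2*x_1 + 9/2*x_2 + 14
  leading term x_1: subtract (3)·g_3 from -19/2*x_1 + 9/2*x_2 + 14 → 0
The remainder is 0, so this S-polynomial contributes no new basis element.

S(g_2, g_4) = -28/9*x_1*x_2 - 59/18*x_1 - 1/6*x_2; remainder on division = 0.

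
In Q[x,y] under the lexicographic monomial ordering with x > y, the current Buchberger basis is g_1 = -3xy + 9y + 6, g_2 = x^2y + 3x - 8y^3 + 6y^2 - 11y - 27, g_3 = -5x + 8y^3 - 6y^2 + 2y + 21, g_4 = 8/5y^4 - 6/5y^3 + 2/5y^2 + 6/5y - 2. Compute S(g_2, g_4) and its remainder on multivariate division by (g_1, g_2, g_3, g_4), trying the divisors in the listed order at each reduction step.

lcm(LM(g_2), LM(g_4)) = x^2y^4.
S = (lcm/LT(g_2))·g_2 − (lcm/LT(g_4))·g_4 = 3/4x^2y^3 - 1/4x^2y^2 - 3/4x^2y + 5/4x^2 + 3xy^3 - 8y^6 + 6y^5 - 11y^4 - 27y^3.
Reduce S modulo (g_1, g_2, g_3, g_4) in that order:
  leading term x^2y^3: subtract (-1/4xy^2)·g_1 from 3/4x^2y^3 - 1/4x^2y^2 - 3/4x^2y + 5/4x^2 + 3xy^3 - 8y^6 + 6y^5 - 11y^4 - 27y^3 → -1/4x^2y^2 - 3/4x^2y + 5/4x^2 + 21/4xy^3 + 3/2xy^2 - 8y^6 + 6y^5 - 11y^4 - 27y^3
  leading term x^2y^2: subtract (1/12xy)·g_1 from -1/4x^2y^2 - 3/4x^2y + 5/4x^2 + 21/4xy^3 + 3/2xy^2 - 8y^6 + 6y^5 - 11y^4 - 27y^3 → -3/4x^2y + 5/4x^2 + 21/4xy^3 + 3/4xy^2 - 1/2xy - 8y^6 + 6y^5 - 11y^4 - 27y^3
  leading term x^2y: subtract (1/4x)·g_1 from -3/4x^2y + 5/4x^2 + 21/4xy^3 + 3/4xy^2 - 1/2xy - 8y^6 + 6y^5 - 11y^4 - 27y^3 → 5/4x^2 + 21/4xy^3 + 3/4xy^2 - 11/4xy - 3/2x - 8y^6 + 6y^5 - 11y^4 - 27y^3
  leading term x^2: subtract (-1/4x)·g_3 from 5/4x^2 + 21/4xy^3 + 3/4xy^2 - 11/4xy - 3/2x - 8y^6 + 6y^5 - 11y^4 - 27y^3 → 29/4xy^3 - 3/4xy^2 - 9/4xy + 15/4x - 8y^6 + 6y^5 - 11y^4 - 27y^3
  leading term xy^3: subtract (-29/12y^2)·g_1 from 29/4xy^3 - 3/4xy^2 - 9/4xy + 15/4x - 8y^6 + 6y^5 - 11y^4 - 27y^3 → -3/4xy^2 - 9/4xy + 15/4x - 8y^6 + 6y^5 - 11y^4 - 21/4y^3 + 29/2y^2
  leading term xy^2: subtract (1/4y)·g_1 from -3/4xy^2 - 9/4xy + 15/4x - 8y^6 + 6y^5 - 11y^4 - 21/4y^3 + 29/2y^2 → -9/4xy + 15/4x - 8y^6 + 6y^5 - 11y^4 - 21/4y^3 + 49/4y^2 - 3/2y
  leading term xy: subtract (3/4)·g_1 from -9/4xy + 15/4x - 8y^6 + 6y^5 - 11y^4 - 21/4y^3 + 49/4y^2 - 3/2y → 15/4x - 8y^6 + 6y^5 - 11y^4 - 21/4y^3 + 49/4y^2 - 33/4y - 9/2
  leading term x: subtract (-3/4)·g_3 from 15/4x - 8y^6 + 6y^5 - 11y^4 - 21/4y^3 + 49/4y^2 - 33/4y - 9/2 → -8y^6 + 6y^5 - 11y^4 + 3/4y^3 + 31/4y^2 - 27/4y + 45/4
  leading term y^6: subtract (-5y^2)·g_4 from -8y^6 + 6y^5 - 11y^4 + 3/4y^3 + 31/4y^2 - 27/4y + 45/4 → -9y^4 + 27/4y^3 - 9/4y^2 - 27/4y + 45/4
  leading term y^4: subtract (-45/8)·g_4 from -9y^4 + 27/4y^3 - 9/4y^2 - 27/4y + 45/4 → 0
The remainder is 0, so this S-polynomial contributes no new basis element.
This is the inner loop of Buchberger's algorithm — each nonzero remainder becomes a new basis element.

S(g_2, g_4) = 3/4x^2y^3 - 1/4x^2y^2 - 3/4x^2y + 5/4x^2 + 3xy^3 - 8y^6 + 6y^5 - 11y^4 - 27y^3; remainder on division = 0.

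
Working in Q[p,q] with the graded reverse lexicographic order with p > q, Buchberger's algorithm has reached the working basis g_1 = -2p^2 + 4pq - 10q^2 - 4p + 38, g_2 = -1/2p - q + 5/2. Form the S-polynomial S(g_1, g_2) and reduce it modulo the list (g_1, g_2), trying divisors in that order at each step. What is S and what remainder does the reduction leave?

S(g_1, g_2) = -4pq + 5q^2 + 7p - 19; remainder on division = 13q^2 - 34q + 16.

lcm(LM(g_1), LM(g_2)) = p^2.
S = (lcm/LT(g_1))·g_1 − (lcm/LT(g_2))·g_2 = -4pq + 5q^2 + 7p - 19.
Reduce S modulo (g_1, g_2) in that order:
  leading term pq: subtract (8q)·g_2 from -4pq + 5q^2 + 7p - 19 → 13q^2 + 7p - 20q - 19
  leading term q^2: no divisor's leading term divides it; move 13q^2 to the remainder.
  leading term p: subtract (-14)·g_2 from 7p - 20q - 19 → -34q + 16
  leading term q: no divisor's leading term divides it; move -34q to the remainder.
  leading term 1: no divisor's leading term divides it; move 16 to the remainder.
The remainder 13q^2 - 34q + 16 is nonzero, so it would be added as the next basis element.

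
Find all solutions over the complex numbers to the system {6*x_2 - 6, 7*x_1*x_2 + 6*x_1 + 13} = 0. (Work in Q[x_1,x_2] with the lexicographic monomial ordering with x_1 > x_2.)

Compute a lex Gröbner basis by Buchberger's algorithm.
f_1 = 6*x_2 - 6, LT = x_2.
f_2 = 7*x_1*x_2 + 6*x_1 + 13, LT = x_1*x_2.

S(f_1,f_2): lcm = x_1*x_2. S = -13/7*x_1 - 13/7.
  leading term x_1: no divisor's leading term divides it; move -13/7*x_1 to the remainder.
  leading term 1: no divisor's leading term divides it; move -13/7 to the remainder.
  remainder -13/7*x_1 - 13/7 ≠ 0; add h_3 = -13/7*x_1 - 13/7 to the basis.

The other S-polynomials (S(f_1,h_3), S(f_2,h_3)) all reduce to 0 modulo the current basis, so we have a Gröbner basis.
Inter-reduce: drop elements whose leading term is divisible by another's, tail-reduce, and make monic.
Reduced Gröbner basis: {x_1 + 1, x_2 - 1}.

A lex Gröbner basis eliminates variables successively. Here x_2 - 1 depends only on x_2, with roots {1}; lifting each root through the earlier basis elements recovers the full solutions.
  x_2 = 1: the earlier basis element becomes x_1 + 1 = 0, giving x_1 = -1 — point (-1, 1).

{(-1, 1)}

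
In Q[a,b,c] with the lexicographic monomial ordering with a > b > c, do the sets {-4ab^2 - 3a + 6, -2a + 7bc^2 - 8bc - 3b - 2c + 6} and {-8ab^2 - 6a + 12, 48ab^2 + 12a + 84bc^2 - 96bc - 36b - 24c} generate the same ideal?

Equality of ideals is decidable: compute both reduced Gröbner bases (unique for the ordering) and check whether they agree.
Buchberger on the first generating set:
f_1 = -4ab^2 - 3a + 6, LT = ab^2.
f_2 = -2a + 7bc^2 - 8bc - 3b - 2c + 6, LT = a.

S(f_1,f_2): lcm = ab^2. S = 3/4a + 7/2b^3c^2 - 4b^3c - 3/2b^3 - b^2c + 3b^2 - 3/2.
  leading term a: subtract (-3/8)·f_2 from 3/4a + 7/2b^3c^2 - 4b^3c - 3/2b^3 - b^2c + 3b^2 - 3/2 → 7/2b^3c^2 - 4b^3c - 3/2b^3 - b^2c + 3b^2 + 21/8bc^2 - 3bc - 9/8b - 3/4c + 3/4
  leading term b^3c^2: no divisor's leading term divides it; move 7/2b^3c^2 to the remainder.
  leading term b^3c: no divisor's leading term divides it; move -4b^3c to the remainder.
  leading term b^3: no divisor's leading term divides it; move -3/2b^3 to the remainder.
  leading term b^2c: no divisor's leading term divides it; move -b^2c to the remainder.
  leading term b^2: no divisor's leading term divides it; move 3b^2 to the remainder.
  leading term bc^2: no divisor's leading term divides it; move 21/8bc^2 to the remainder.
  leading term bc: no divisor's leading term divides it; move -3bc to the remainder.
  leading term b: no divisor's leading term divides it; move -9/8b to the remainder.
  leading term c: no divisor's leading term divides it; move -3/4c to the remainder.
  leading term 1: no divisor's leading term divides it; move 3/4 to the remainder.
  remainder 7/2b^3c^2 - 4b^3c - 3/2b^3 - b^2c + 3b^2 + 21/8bc^2 - 3bc - 9/8b - 3/4c + 3/4 ≠ 0; add g_3 = 7/2b^3c^2 - 4b^3c - 3/2b^3 - b^2c + 3b^2 + 21/8bc^2 - 3bc - 9/8b - 3/4c + 3/4 to the basis.

The other S-polynomials (S(f_1,g_3), S(f_2,g_3)) all reduce to 0 modulo the current basis, so we have a Gröbner basis.
Inter-reduce: drop elements whose leading term is divisible by another's, tail-reduce, and make monic.
Reduced Gröbner basis: {a - 7/2bc^2 + 4bc + 3/2b + c - 3, b^3c^2 - 8/7b^3c - 3/7b^3 - 2/7b^2c + 6/7b^2 + 3/4bc^2 - 6/7bc - 9/28b - 3/14c + 3/14}.

Buchberger on the second generating set:
h_1 = -8ab^2 - 6a + 12, LT = ab^2.
h_2 = 48ab^2 + 12a + 84bc^2 - 96bc - 36b - 24c, LT = ab^2.

S(h_1,h_2): lcm = ab^2. S = 1/2a - 7/4bc^2 + 2bc + 3/4b + 1/2c - 3/2.
  leading term a: no divisor's leading term divides it; move 1/2a to the remainder.
  leading term bc^2: no divisor's leading term divides it; move -7/4bc^2 to the remainder.
  leading term bc: no divisor's leading term divides it; move 2bc to the remainder.
  leading term b: no divisor's leading term divides it; move 3/4b to the remainder.
  leading term c: no divisor's leading term divides it; move 1/2c to the remainder.
  leading term 1: no divisor's leading term divides it; move -3/2 to the remainder.
  remainder 1/2a - 7/4bc^2 + 2bc + 3/4b + 1/2c - 3/2 ≠ 0; add k_3 = 1/2a - 7/4bc^2 + 2bc + 3/4b + 1/2c - 3/2 to the basis.

S(h_1,k_3): lcm = ab^2. S = 3/4a + 7/2b^3c^2 - 4b^3c - 3/2b^3 - b^2c + 3b^2 - 3/2.
  leading term a: subtract (3/2)·k_3 from 3/4a + 7/2b^3c^2 - 4b^3c - 3/2b^3 - b^2c + 3b^2 - 3/2 → 7/2b^3c^2 - 4b^3c - 3/2b^3 - b^2c + 3b^2 + 21/8bc^2 - 3bc - 9/8b - 3/4c + 3/4
  leading term b^3c^2: no divisor's leading term divides it; move 7/2b^3c^2 to the remainder.
  leading term b^3c: no divisor's leading term divides it; move -4b^3c to the remainder.
  leading term b^3: no divisor's leading term divides it; move -3/2b^3 to the remainder.
  leading term b^2c: no divisor's leading term divides it; move -b^2c to the remainder.
  leading term b^2: no divisor's leading term divides it; move 3b^2 to the remainder.
  leading term bc^2: no divisor's leading term divides it; move 21/8bc^2 to the remainder.
  leading term bc: no divisor's leading term divides it; move -3bc to the remainder.
  leading term b: no divisor's leading term divides it; move -9/8b to the remainder.
  leading term c: no divisor's leading term divides it; move -3/4c to the remainder.
  leading term 1: no divisor's leading term divides it; move 3/4 to the remainder.
  remainder 7/2b^3c^2 - 4b^3c - 3/2b^3 - b^2c + 3b^2 + 21/8bc^2 - 3bc - 9/8b - 3/4c + 3/4 ≠ 0; add k_4 = 7/2b^3c^2 - 4b^3c - 3/2b^3 - b^2c + 3b^2 + 21/8bc^2 - 3bc - 9/8b - 3/4c + 3/4 to the basis.

The other S-polynomials (S(h_2,k_3), S(h_1,k_4), S(h_2,k_4), S(k_3,k_4)) all reduce to 0 modulo the current basis, so we have a Gröbner basis.
Inter-reduce: drop elements whose leading term is divisible by another's, tail-reduce, and make monic.
Reduced Gröbner basis: {a - 7/2bc^2 + 4bc + 3/2b + c - 3, b^3c^2 - 8/7b^3c - 3/7b^3 - 2/7b^2c + 6/7b^2 + 3/4bc^2 - 6/7bc - 9/28b - 3/14c + 3/14}.

These coincide, so the ideals are equal.

Yes, the ideals are equal.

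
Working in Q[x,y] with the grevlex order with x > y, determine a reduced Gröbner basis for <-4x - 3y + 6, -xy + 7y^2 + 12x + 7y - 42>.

Buchberger's algorithm terminates because the ascending chain of leading-term ideals stabilizes.

f_1 = -4x - 3y + 6, LT = x.
f_2 = -xy + 7y^2 + 12x + 7y - 42, LT = xy.

S(f_1,f_2): lcm = xy. S = 31/4y^2 + 12x + 11/2y - 42.
  leading term y^2: no divisor's leading term divides it; move 31/4y^2 to the remainder.
  leading term x: subtract (-3)·f_1 from 12x + 11/2y - 42 → -7/2y - 24
  leading term y: no divisor's leading term divides it; move -7/2y to the remainder.
  leading term 1: no divisor's leading term divides it; move -24 to the remainder.
  remainder 31/4y^2 - 7/2y - 24 ≠ 0; add g_3 = 31/4y^2 - 7/2y - 24 to the basis.

The other S-polynomials (S(f_1,g_3), S(f_2,g_3)) all reduce to 0 modulo the current basis, so we have a Gröbner basis.
Inter-reduce: drop elements whose leading term is divisible by another's, tail-reduce, and make monic.

G = {y^2 - 14/31y - 96/31, x + 3/4y - 3/2}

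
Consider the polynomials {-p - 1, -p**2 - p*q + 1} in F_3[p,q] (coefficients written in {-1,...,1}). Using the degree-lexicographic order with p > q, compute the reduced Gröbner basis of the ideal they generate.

G = {p + 1, q}

f_1 = -p - 1, LT = p.
f_2 = -p**2 - p*q + 1, LT = p**2.

S(f_1,f_2): lcm = p**2. S = -p*q + p + 1.
  leading term p*q: subtract (q)·f_1 from -p*q + p + 1 → p + q + 1
  leading term p: subtract (-1)·f_1 from p + q + 1 → q
  leading term q: no divisor's leading term divides it; move q to the remainder.
  remainder q ≠ 0; add g_3 = q to the basis.

The other S-polynomials (S(f_1,g_3), S(f_2,g_3)) all reduce to 0 modulo the current basis, so we have a Gröbner basis.
Inter-reduce: drop elements whose leading term is divisible by another's, tail-reduce, and make monic.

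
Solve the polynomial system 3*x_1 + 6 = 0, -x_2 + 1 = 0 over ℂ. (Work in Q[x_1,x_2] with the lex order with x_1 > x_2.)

{(-2, 1)}

Compute a lex Gröbner basis by Buchberger's algorithm.
f_1 = 3*x_1 + 6, LT = x_1.
f_2 = -x_2 + 1, LT = x_2.

The S-polynomials (S(f_1,f_2)) all reduce to 0 modulo the current basis, so we have a Gröbner basis.
Inter-reduce: drop elements whose leading term is divisible by another's, tail-reduce, and make monic.
Reduced Gröbner basis: {x_1 + 2, x_2 - 1}.

Elimination: the polynomial x_2 - 1 lies in the elimination ideal for x_2, so x_2 ∈ {1}. For each such x_2, the remaining basis elements (now univariate) give the rest of the solution.
  x_2 = 1: the earlier basis element becomes x_1 + 2 = 0, giving x_1 = -2 — point (-2, 1).
Substituting each solution back into the original system confirms all equations vanish.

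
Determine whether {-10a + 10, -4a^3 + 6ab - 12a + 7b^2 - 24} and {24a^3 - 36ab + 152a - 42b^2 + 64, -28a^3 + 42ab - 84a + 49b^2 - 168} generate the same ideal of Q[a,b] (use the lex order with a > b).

Yes, the ideals are equal.

Since reduced Gröbner bases are canonical representatives of ideals under a given ordering, it suffices to compute and compare them.
Buchberger on the first generating set:
f_1 = -10a + 10, LT = a.
f_2 = -4a^3 + 6ab - 12a + 7b^2 - 24, LT = a^3.

S(f_1,f_2): lcm = a^3. S = -a^2 + 3/2ab - 3a + 7/4b^2 - 6.
  leading term a^2: subtract (1/10a)·f_1 from -a^2 + 3/2ab - 3a + 7/4b^2 - 6 → 3/2ab - 4a + 7/4b^2 - 6
  leading term ab: subtract (-3/20b)·f_1 from 3/2ab - 4a + 7/4b^2 - 6 → -4a + 7/4b^2 + 3/2b - 6
  leading term a: subtract (2/5)·f_1 from -4a + 7/4b^2 + 3/2b - 6 → 7/4b^2 + 3/2b - 10
  leading term b^2: no divisor's leading term divides it; move 7/4b^2 to the remainder.
  leading term b: no divisor's leading term divides it; move 3/2b to the remainder.
  leading term 1: no divisor's leading term divides it; move -10 to the remainder.
  remainder 7/4b^2 + 3/2b - 10 ≠ 0; add g_3 = 7/4b^2 + 3/2b - 10 to the basis.

The other S-polynomials (S(f_1,g_3), S(f_2,g_3)) all reduce to 0 modulo the current basis, so we have a Gröbner basis.
Inter-reduce: drop elements whose leading term is divisible by another's, tail-reduce, and make monic.
Reduced Gröbner basis: {a - 1, b^2 + 6/7b - 40/7}.

Buchberger on the second generating set:
h_1 = 24a^3 - 36ab + 152a - 42b^2 + 64, LT = a^3.
h_2 = -28a^3 + 42ab - 84a + 49b^2 - 168, LT = a^3.

S(h_1,h_2): lcm = a^3. S = 10/3a - 10/3.
  leading term a: no divisor's leading term divides it; move 10/3a to the remainder.
  leading term 1: no divisor's leading term divides it; move -10/3 to the remainder.
  remainder 10/3a - 10/3 ≠ 0; add k_3 = 10/3a - 10/3 to the basis.

S(h_1,k_3): lcm = a^3. S = a^2 - 3/2ab + 19/3a - 7/4b^2 + 8/3.
  leading term a^2: subtract (3/10a)·k_3 from a^2 - 3/2ab + 19/3a - 7/4b^2 + 8/3 → -3/2ab + 22/3a - 7/4b^2 + 8/3
  leading term ab: subtract (-9/20b)·k_3 from -3/2ab + 22/3a - 7/4b^2 + 8/3 → 22/3a - 7/4b^2 - 3/2b + 8/3
  leading term a: subtract (11/5)·k_3 from 22/3a - 7/4b^2 - 3/2b + 8/3 → -7/4b^2 - 3/2b + 10
  leading term b^2: no divisor's leading term divides it; move -7/4b^2 to the remainder.
  leading term b: no divisor's leading term divides it; move -3/2b to the remainder.
  leading term 1: no divisor's leading term divides it; move 10 to the remainder.
  remainder -7/4b^2 - 3/2b + 10 ≠ 0; add k_4 = -7/4b^2 - 3/2b + 10 to the basis.

The other S-polynomials (S(h_2,k_3), S(h_1,k_4), S(h_2,k_4), S(k_3,k_4)) all reduce to 0 modulo the current basis, so we have a Gröbner basis.
Inter-reduce: drop elements whose leading term is divisible by another's, tail-reduce, and make monic.
Reduced Gröbner basis: {a - 1, b^2 + 6/7b - 40/7}.

The two bases agree; hence the ideals are identical.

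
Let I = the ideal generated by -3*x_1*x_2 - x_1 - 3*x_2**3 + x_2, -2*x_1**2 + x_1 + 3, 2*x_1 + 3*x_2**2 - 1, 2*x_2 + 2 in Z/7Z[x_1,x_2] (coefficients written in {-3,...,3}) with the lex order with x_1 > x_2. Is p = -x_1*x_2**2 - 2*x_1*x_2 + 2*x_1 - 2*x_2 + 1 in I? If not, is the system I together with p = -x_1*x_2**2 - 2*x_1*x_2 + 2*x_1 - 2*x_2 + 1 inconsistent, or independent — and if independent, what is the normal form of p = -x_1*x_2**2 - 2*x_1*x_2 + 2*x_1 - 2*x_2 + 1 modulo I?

First compute the reduced Gröbner basis of I by Buchberger's algorithm.
f_1 = -3*x_1*x_2 - x_1 - 3*x_2**3 + x_2, LT = x_1*x_2.
f_2 = -2*x_1**2 + x_1 + 3, LT = x_1**2.
f_3 = 2*x_1 + 3*x_2**2 - 1, LT = x_1.
f_4 = 2*x_2 + 2, LT = x_2.

The S-polynomials (S(f_1,f_2), S(f_1,f_3), S(f_1,f_4), S(f_2,f_3), S(f_2,f_4), S(f_3,f_4)) all reduce to 0 modulo the current basis, so we have a Gröbner basis.
Inter-reduce: drop elements whose leading term is divisible by another's, tail-reduce, and make monic.
Reduced Gröbner basis: {x_1 + 1, x_2 + 1}.
Label its elements g_1 = x_1 + 1, g_2 = x_2 + 1.

Reduce p = -x_1*x_2**2 - 2*x_1*x_2 + 2*x_1 - 2*x_2 + 1 modulo G:
  leading term x_1*x_2**2: subtract (-x_2**2)·g_1 from -x_1*x_2**2 - 2*x_1*x_2 + 2*x_1 - 2*x_2 + 1 → -2*x_1*x_2 + 2*x_1 + x_2**2 - 2*x_2 + 1
  leading term x_1*x_2: subtract (-2*x_2)·g_1 from -2*x_1*x_2 + 2*x_1 + x_2**2 - 2*x_2 + 1 → 2*x_1 + x_2**2 + 1
  leading term x_1: subtract (2)·g_1 from 2*x_1 + x_2**2 + 1 → x_2**2 - 1
  leading term x_2**2: subtract (x_2)·g_2 from x_2**2 - 1 → -x_2 - 1
  leading term x_2: subtract (-1)·g_2 from -x_2 - 1 → 0
  normal form = 0.
Since the normal form is 0, p ∈ I.

-x_1*x_2**2 - 2*x_1*x_2 + 2*x_1 - 2*x_2 + 1 lies in I (it reduces to 0).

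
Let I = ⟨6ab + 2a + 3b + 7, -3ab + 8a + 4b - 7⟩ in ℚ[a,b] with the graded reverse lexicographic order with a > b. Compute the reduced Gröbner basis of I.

G = {b² - 37/33b - 70/33, a + 11/18b - 7/18}

f_1 = 6ab + 2a + 3b + 7, LT = ab.
f_2 = -3ab + 8a + 4b - 7, LT = ab.

S(f_1,f_2): lcm = ab. S = 3a + 11/6b - 7/6.
  leading term a: no divisor's leading term divides it; move 3a to the remainder.
  leading term b: no divisor's leading term divides it; move 11/6b to the remainder.
  leading term 1: no divisor's leading term divides it; move -7/6 to the remainder.
  remainder 3a + 11/6b - 7/6 ≠ 0; add g_3 = 3a + 11/6b - 7/6 to the basis.

S(f_1,g_3): lcm = ab. S = -11/18b² + ⅓a + 8/9b + 7/6.
  leading term b²: no divisor's leading term divides it; move -11/18b² to the remainder.
  leading term a: subtract (1/9)·g_3 from ⅓a + 8/9b + 7/6 → 37/54b + 35/27
  leading term b: no divisor's leading term divides it; move 37/54b to the remainder.
  leading term 1: no divisor's leading term divides it; move 35/27 to the remainder.
  remainder -11/18b² + 37/54b + 35/27 ≠ 0; add g_4 = -11/18b² + 37/54b + 35/27 to the basis.

The other S-polynomials (S(f_2,g_3), S(f_1,g_4), S(f_2,g_4), S(g_3,g_4)) all reduce to 0 modulo the current basis, so we have a Gröbner basis.
Inter-reduce: drop elements whose leading term is divisible by another's, tail-reduce, and make monic.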